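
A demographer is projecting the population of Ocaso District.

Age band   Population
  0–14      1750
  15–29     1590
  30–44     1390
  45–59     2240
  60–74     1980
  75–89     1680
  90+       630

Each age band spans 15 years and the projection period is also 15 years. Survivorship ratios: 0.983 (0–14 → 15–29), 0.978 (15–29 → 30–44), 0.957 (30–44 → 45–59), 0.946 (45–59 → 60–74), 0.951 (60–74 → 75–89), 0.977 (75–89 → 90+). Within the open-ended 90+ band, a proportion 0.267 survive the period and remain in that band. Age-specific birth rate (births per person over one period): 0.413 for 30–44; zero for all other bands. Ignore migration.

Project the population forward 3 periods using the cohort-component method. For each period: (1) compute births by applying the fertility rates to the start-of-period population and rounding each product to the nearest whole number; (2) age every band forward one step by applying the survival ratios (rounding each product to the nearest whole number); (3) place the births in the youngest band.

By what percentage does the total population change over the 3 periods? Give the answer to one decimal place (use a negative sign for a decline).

-22.9

Period 1.
Births: 1390 * 0.413 = 574
15–29: 1750 * 0.983 = 1720
30–44: 1590 * 0.978 = 1555
45–59: 1390 * 0.957 = 1330
60–74: 2240 * 0.946 = 2119
75–89: 1980 * 0.951 = 1883
90+: 1680 * 0.977 + 630 * 0.267 = 1641 + 168 = 1809
End of period: [574, 1720, 1555, 1330, 2119, 1883, 1809]
Period 2.
Births: 1555 * 0.413 = 642
15–29: 574 * 0.983 = 564
30–44: 1720 * 0.978 = 1682
45–59: 1555 * 0.957 = 1488
60–74: 1330 * 0.946 = 1258
75–89: 2119 * 0.951 = 2015
90+: 1883 * 0.977 + 1809 * 0.267 = 1840 + 483 = 2323
End of period: [642, 564, 1682, 1488, 1258, 2015, 2323]
Period 3.
Births: 1682 * 0.413 = 695
15–29: 642 * 0.983 = 631
30–44: 564 * 0.978 = 552
45–59: 1682 * 0.957 = 1610
60–74: 1488 * 0.946 = 1408
75–89: 1258 * 0.951 = 1196
90+: 2015 * 0.977 + 2323 * 0.267 = 1969 + 620 = 2589
End of period: [695, 631, 552, 1610, 1408, 1196, 2589]
Total: 11260 → 8681; change = -2579; percentage change = -22.9%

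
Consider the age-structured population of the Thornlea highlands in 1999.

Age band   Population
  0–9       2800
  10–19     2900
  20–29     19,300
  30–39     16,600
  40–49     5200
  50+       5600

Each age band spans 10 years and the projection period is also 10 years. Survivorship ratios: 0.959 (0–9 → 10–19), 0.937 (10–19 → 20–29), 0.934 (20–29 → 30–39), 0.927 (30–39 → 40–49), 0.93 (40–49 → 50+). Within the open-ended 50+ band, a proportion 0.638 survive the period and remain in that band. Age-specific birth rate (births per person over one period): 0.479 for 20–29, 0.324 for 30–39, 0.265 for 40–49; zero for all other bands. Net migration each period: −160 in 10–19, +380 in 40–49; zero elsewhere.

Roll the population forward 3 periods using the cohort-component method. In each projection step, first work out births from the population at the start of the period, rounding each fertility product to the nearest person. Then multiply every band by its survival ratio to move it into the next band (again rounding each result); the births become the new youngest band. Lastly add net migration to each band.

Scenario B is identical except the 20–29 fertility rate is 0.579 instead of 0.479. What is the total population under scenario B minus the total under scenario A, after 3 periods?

2233

Period 1.
Births: 19300 × 0.479 = 9245 ; 16600 × 0.324 = 5378 ; 5200 × 0.265 = 1378 → total 16001
10–19: 2800 × 0.959 = 2685
20–29: 2900 × 0.937 = 2717
30–39: 19300 × 0.934 = 18026
40–49: 16600 × 0.927 = 15388
50+: 5200 × 0.93 + 5600 × 0.638 = 4836 + 3573 = 8409
Net migration: 10–19 − 160 → 2525; 40–49 + 380 → 15768
Giving 16001 / 2525 / 2717 / 18026 / 15768 / 8409.
Period 2.
Births: 2717 × 0.479 = 1301 ; 18026 × 0.324 = 5840 ; 15768 × 0.265 = 4179 → total 11320
10–19: 16001 × 0.959 = 15345
20–29: 2525 × 0.937 = 2366
30–39: 2717 × 0.934 = 2538
40–49: 18026 × 0.927 = 16710
50+: 15768 × 0.93 + 8409 × 0.638 = 14664 + 5365 = 20029
Net migration: 10–19 − 160 → 15185; 40–49 + 380 → 17090
Giving 11320 / 15185 / 2366 / 2538 / 17090 / 20029.
Period 3.
Births: 2366 × 0.479 = 1133 ; 2538 × 0.324 = 822 ; 17090 × 0.265 = 4529 → total 6484
10–19: 11320 × 0.959 = 10856
20–29: 15185 × 0.937 = 14228
30–39: 2366 × 0.934 = 2210
40–49: 2538 × 0.927 = 2353
50+: 17090 × 0.93 + 20029 × 0.638 = 15894 + 12779 = 28673
Net migration: 10–19 − 160 → 10696; 40–49 + 380 → 2733
Giving 6484 / 10696 / 14228 / 2210 / 2733 / 28673.
Scenario A total after 3 periods: 65024
Scenario B projection —
Period 1.
Births: 19300 × 0.579 = 11175 ; 16600 × 0.324 = 5378 ; 5200 × 0.265 = 1378 → total 17931
10–19: 2800 × 0.959 = 2685
20–29: 2900 × 0.937 = 2717
30–39: 19300 × 0.934 = 18026
40–49: 16600 × 0.927 = 15388
50+: 5200 × 0.93 + 5600 × 0.638 = 4836 + 3573 = 8409
Net migration: 10–19 − 160 → 2525; 40–49 + 380 → 15768
Giving 17931 / 2525 / 2717 / 18026 / 15768 / 8409.
Period 2.
Births: 2717 × 0.579 = 1573 ; 18026 × 0.324 = 5840 ; 15768 × 0.265 = 4179 → total 11592
10–19: 17931 × 0.959 = 17196
20–29: 2525 × 0.937 = 2366
30–39: 2717 × 0.934 = 2538
40–49: 18026 × 0.927 = 16710
50+: 15768 × 0.93 + 8409 × 0.638 = 14664 + 5365 = 20029
Net migration: 10–19 − 160 → 17036; 40–49 + 380 → 17090
Giving 11592 / 17036 / 2366 / 2538 / 17090 / 20029.
Period 3.
Births: 2366 × 0.579 = 1370 ; 2538 × 0.324 = 822 ; 17090 × 0.265 = 4529 → total 6721
10–19: 11592 × 0.959 = 11117
20–29: 17036 × 0.937 = 15963
30–39: 2366 × 0.934 = 2210
40–49: 2538 × 0.927 = 2353
50+: 17090 × 0.93 + 20029 × 0.638 = 15894 + 12779 = 28673
Net migration: 10–19 − 160 → 10957; 40–49 + 380 → 2733
Giving 6721 / 10957 / 15963 / 2210 / 2733 / 28673.
Scenario B total after 3 periods: 67257
Difference B − A = 67257 − 65024 = 2233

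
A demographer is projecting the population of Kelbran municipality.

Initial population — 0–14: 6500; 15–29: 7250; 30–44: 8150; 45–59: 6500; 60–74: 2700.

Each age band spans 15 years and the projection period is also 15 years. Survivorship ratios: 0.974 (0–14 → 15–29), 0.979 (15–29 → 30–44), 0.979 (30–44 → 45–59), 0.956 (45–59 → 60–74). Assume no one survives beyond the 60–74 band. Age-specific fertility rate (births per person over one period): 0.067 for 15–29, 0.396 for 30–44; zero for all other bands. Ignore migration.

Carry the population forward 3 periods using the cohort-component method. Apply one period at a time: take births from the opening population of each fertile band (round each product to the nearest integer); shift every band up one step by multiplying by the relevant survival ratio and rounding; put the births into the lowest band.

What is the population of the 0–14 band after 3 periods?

2696

After projecting period 1:
Births: 7250 × 0.067 = 486 ; 8150 × 0.396 = 3227 ⇒ total 3713
15–29: 6500 × 0.974 = 6331
30–44: 7250 × 0.979 = 7098
45–59: 8150 × 0.979 = 7979
60–74: 6500 × 0.956 = 6214
Giving 3713 / 6331 / 7098 / 7979 / 6214.
After projecting period 2:
Births: 6331 × 0.067 = 424 ; 7098 × 0.396 = 2811 ⇒ total 3235
15–29: 3713 × 0.974 = 3616
30–44: 6331 × 0.979 = 6198
45–59: 7098 × 0.979 = 6949
60–74: 7979 × 0.956 = 7628
Giving 3235 / 3616 / 6198 / 6949 / 7628.
After projecting period 3:
Births: 3616 × 0.067 = 242 ; 6198 × 0.396 = 2454 ⇒ total 2696
15–29: 3235 × 0.974 = 3151
30–44: 3616 × 0.979 = 3540
45–59: 6198 × 0.979 = 6068
60–74: 6949 × 0.956 = 6643
Giving 2696 / 3151 / 3540 / 6068 / 6643.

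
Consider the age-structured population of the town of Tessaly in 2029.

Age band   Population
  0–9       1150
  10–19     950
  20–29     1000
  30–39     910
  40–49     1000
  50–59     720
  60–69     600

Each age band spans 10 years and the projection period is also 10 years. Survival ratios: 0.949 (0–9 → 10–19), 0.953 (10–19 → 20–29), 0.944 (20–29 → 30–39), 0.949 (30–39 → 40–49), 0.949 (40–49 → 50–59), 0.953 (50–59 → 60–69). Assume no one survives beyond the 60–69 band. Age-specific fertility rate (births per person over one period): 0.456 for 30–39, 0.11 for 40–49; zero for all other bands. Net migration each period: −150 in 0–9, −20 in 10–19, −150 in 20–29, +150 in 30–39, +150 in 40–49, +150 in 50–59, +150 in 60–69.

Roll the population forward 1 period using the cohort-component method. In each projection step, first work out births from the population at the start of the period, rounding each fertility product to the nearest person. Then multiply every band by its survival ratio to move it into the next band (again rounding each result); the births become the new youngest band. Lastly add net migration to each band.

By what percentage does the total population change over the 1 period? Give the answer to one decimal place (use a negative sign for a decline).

Let band 1 be 0–9 through band 7 = 60–69.
[period 1]
Births: 910 × 0.456 = 415  |  1000 × 0.11 = 110 ⇒ total 525
Band 2: 1150 × 0.949 = 1091
Band 3: 950 × 0.953 = 905
Band 4: 1000 × 0.944 = 944
Band 5: 910 × 0.949 = 864
Band 6: 1000 × 0.949 = 949
Band 7: 720 × 0.953 = 686
Net migration: Band 1 − 150 → 375; Band 2 − 20 → 1071; Band 3 − 150 → 755; Band 4 + 150 → 1094; Band 5 + 150 → 1014; Band 6 + 150 → 1099; Band 7 + 150 → 836
→ [375, 1071, 755, 1094, 1014, 1099, 836]
Total: 6330 → 6244; change = -86; percentage change = -1.4%

-1.4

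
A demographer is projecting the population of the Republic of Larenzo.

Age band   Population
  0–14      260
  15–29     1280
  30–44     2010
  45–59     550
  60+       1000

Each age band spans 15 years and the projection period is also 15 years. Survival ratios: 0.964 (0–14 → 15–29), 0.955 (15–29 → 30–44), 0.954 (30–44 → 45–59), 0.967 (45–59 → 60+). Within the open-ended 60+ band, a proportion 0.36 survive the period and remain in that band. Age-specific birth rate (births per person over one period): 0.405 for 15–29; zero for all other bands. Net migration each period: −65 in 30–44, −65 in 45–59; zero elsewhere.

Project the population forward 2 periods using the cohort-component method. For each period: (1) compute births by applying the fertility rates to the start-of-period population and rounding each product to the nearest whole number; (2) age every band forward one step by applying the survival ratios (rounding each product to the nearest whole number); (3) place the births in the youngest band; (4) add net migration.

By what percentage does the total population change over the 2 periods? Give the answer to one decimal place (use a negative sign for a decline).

-23.0

(Groups numbered youngest = 1 to oldest = 5.)
After projecting period 1:
Births: 1280 × 0.405 = 518
Group 2: 260 × 0.964 = 251
Group 3: 1280 × 0.955 = 1222
Group 4: 2010 × 0.954 = 1918
Group 5: 550 × 0.967 + 1000 × 0.36 = 532 + 360 = 892
Net migration: Group 3 − 65 → 1157; Group 4 − 65 → 1853
End of period: [518, 251, 1157, 1853, 892]
After projecting period 2:
Births: 251 × 0.405 = 102
Group 2: 518 × 0.964 = 499
Group 3: 251 × 0.955 = 240
Group 4: 1157 × 0.954 = 1104
Group 5: 1853 × 0.967 + 892 × 0.36 = 1792 + 321 = 2113
Net migration: Group 3 − 65 → 175; Group 4 − 65 → 1039
End of period: [102, 499, 175, 1039, 2113]
Total: 5100 → 3928; change = -1172; percentage change = -23.0%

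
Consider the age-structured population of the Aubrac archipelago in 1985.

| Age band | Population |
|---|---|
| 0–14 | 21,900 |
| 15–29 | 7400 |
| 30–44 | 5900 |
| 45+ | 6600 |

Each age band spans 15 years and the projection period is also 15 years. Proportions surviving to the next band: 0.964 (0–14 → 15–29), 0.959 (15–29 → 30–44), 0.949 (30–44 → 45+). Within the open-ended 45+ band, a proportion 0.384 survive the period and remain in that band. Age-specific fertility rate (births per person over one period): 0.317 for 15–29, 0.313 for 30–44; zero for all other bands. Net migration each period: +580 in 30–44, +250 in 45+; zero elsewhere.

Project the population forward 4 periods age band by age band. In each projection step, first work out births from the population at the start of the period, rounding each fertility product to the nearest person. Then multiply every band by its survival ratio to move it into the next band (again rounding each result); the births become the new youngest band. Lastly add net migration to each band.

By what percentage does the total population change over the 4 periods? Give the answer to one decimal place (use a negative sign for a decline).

Period 1:
Births: 7400 × 0.317 = 2346, 5900 × 0.313 = 1847 — total 4193
15–29: 21900 × 0.964 = 21112
30–44: 7400 × 0.959 = 7097
45+: 5900 × 0.949 + 6600 × 0.384 = 5599 + 2534 = 8133
Net migration: 30–44 + 580 → 7677; 45+ + 250 → 8383
Giving 4193 / 21112 / 7677 / 8383.
Period 2:
Births: 21112 × 0.317 = 6693, 7677 × 0.313 = 2403 — total 9096
15–29: 4193 × 0.964 = 4042
30–44: 21112 × 0.959 = 20246
45+: 7677 × 0.949 + 8383 × 0.384 = 7285 + 3219 = 10504
Net migration: 30–44 + 580 → 20826; 45+ + 250 → 10754
Giving 9096 / 4042 / 20826 / 10754.
Period 3:
Births: 4042 × 0.317 = 1281, 20826 × 0.313 = 6519 — total 7800
15–29: 9096 × 0.964 = 8769
30–44: 4042 × 0.959 = 3876
45+: 20826 × 0.949 + 10754 × 0.384 = 19764 + 4130 = 23894
Net migration: 30–44 + 580 → 4456; 45+ + 250 → 24144
Giving 7800 / 8769 / 4456 / 24144.
Period 4:
Births: 8769 × 0.317 = 2780, 4456 × 0.313 = 1395 — total 4175
15–29: 7800 × 0.964 = 7519
30–44: 8769 × 0.959 = 8409
45+: 4456 × 0.949 + 24144 × 0.384 = 4229 + 9271 = 13500
Net migration: 30–44 + 580 → 8989; 45+ + 250 → 13750
Giving 4175 / 7519 / 8989 / 13750.
Total: 41800 → 34433; change = -7367; percentage change = -17.6%

-17.6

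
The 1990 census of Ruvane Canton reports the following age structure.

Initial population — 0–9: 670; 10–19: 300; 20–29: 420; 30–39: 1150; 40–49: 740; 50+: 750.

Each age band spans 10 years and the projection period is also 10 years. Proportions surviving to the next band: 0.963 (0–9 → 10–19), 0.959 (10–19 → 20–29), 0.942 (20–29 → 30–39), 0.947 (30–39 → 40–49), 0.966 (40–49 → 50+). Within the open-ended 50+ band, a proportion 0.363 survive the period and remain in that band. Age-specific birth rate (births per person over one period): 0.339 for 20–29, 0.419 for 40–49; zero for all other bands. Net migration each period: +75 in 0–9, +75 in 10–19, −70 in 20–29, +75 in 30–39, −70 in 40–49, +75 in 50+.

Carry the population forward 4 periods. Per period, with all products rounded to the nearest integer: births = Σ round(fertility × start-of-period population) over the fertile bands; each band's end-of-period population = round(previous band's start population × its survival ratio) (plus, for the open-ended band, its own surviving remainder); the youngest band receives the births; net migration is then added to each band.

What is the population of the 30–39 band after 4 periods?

Call the groups 1 to 6, youngest first.
Period 1.
Births: 420 * 0.339 = 142 ; 740 * 0.419 = 310 ⇒ total 452
Group 2: 670 * 0.963 = 645
Group 3: 300 * 0.959 = 288
Group 4: 420 * 0.942 = 396
Group 5: 1150 * 0.947 = 1089
Group 6: 740 * 0.966 + 750 * 0.363 = 715 + 272 = 987
Net migration: Group 1 + 75 → 527; Group 2 + 75 → 720; Group 3 − 70 → 218; Group 4 + 75 → 471; Group 5 − 70 → 1019; Group 6 + 75 → 1062
→ [527, 720, 218, 471, 1019, 1062]
Period 2.
Births: 218 * 0.339 = 74 ; 1019 * 0.419 = 427 ⇒ total 501
Group 2: 527 * 0.963 = 508
Group 3: 720 * 0.959 = 690
Group 4: 218 * 0.942 = 205
Group 5: 471 * 0.947 = 446
Group 6: 1019 * 0.966 + 1062 * 0.363 = 984 + 386 = 1370
Net migration: Group 1 + 75 → 576; Group 2 + 75 → 583; Group 3 − 70 → 620; Group 4 + 75 → 280; Group 5 − 70 → 376; Group 6 + 75 → 1445
→ [576, 583, 620, 280, 376, 1445]
Period 3.
Births: 620 * 0.339 = 210 ; 376 * 0.419 = 158 ⇒ total 368
Group 2: 576 * 0.963 = 555
Group 3: 583 * 0.959 = 559
Group 4: 620 * 0.942 = 584
Group 5: 280 * 0.947 = 265
Group 6: 376 * 0.966 + 1445 * 0.363 = 363 + 525 = 888
Net migration: Group 1 + 75 → 443; Group 2 + 75 → 630; Group 3 − 70 → 489; Group 4 + 75 → 659; Group 5 − 70 → 195; Group 6 + 75 → 963
→ [443, 630, 489, 659, 195, 963]
Period 4.
Births: 489 * 0.339 = 166 ; 195 * 0.419 = 82 ⇒ total 248
Group 2: 443 * 0.963 = 427
Group 3: 630 * 0.959 = 604
Group 4: 489 * 0.942 = 461
Group 5: 659 * 0.947 = 624
Group 6: 195 * 0.966 + 963 * 0.363 = 188 + 350 = 538
Net migration: Group 1 + 75 → 323; Group 2 + 75 → 502; Group 3 − 70 → 534; Group 4 + 75 → 536; Group 5 − 70 → 554; Group 6 + 75 → 613
→ [323, 502, 534, 536, 554, 613]

536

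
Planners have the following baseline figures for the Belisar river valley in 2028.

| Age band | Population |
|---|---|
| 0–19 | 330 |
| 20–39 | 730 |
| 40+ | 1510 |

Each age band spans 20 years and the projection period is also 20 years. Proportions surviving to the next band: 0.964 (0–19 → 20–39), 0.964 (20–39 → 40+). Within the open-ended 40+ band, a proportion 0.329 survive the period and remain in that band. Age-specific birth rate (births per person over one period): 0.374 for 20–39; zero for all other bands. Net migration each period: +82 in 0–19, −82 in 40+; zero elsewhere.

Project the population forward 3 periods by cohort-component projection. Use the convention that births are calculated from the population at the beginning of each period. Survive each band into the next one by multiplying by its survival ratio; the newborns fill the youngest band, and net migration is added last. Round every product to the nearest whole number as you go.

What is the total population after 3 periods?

Let group 1 be 0–19 through group 3 = 40+.
Period 1.
Births: 730 × 0.374 = 273
Group 2: 330 × 0.964 = 318
Group 3: 730 × 0.964 + 1510 × 0.329 = 704 + 497 = 1201
Net migration: Group 1 + 82 → 355; Group 3 − 82 → 1119
Giving 355 / 318 / 1119.
Period 2.
Births: 318 × 0.374 = 119
Group 2: 355 × 0.964 = 342
Group 3: 318 × 0.964 + 1119 × 0.329 = 307 + 368 = 675
Net migration: Group 1 + 82 → 201; Group 3 − 82 → 593
Giving 201 / 342 / 593.
Period 3.
Births: 342 × 0.374 = 128
Group 2: 201 × 0.964 = 194
Group 3: 342 × 0.964 + 593 × 0.329 = 330 + 195 = 525
Net migration: Group 1 + 82 → 210; Group 3 − 82 → 443
Giving 210 / 194 / 443.
Total after period 3: 210 + 194 + 443 = 847

847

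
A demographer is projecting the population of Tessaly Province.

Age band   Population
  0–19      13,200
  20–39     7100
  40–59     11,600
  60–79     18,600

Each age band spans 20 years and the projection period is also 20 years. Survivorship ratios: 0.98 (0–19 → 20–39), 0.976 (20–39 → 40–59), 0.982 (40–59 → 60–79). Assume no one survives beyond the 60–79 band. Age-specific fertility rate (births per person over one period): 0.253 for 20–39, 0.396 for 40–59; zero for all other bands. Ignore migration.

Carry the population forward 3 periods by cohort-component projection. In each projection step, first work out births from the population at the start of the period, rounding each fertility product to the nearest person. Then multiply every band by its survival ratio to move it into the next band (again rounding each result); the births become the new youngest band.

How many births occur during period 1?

After projecting period 1:
Births: 7100 * 0.253 = 1796 ; 11600 * 0.396 = 4594 → total 6390
20–39: 13200 * 0.98 = 12936
40–59: 7100 * 0.976 = 6930
60–79: 11600 * 0.982 = 11391
Giving 6390 / 12936 / 6930 / 11391.

6390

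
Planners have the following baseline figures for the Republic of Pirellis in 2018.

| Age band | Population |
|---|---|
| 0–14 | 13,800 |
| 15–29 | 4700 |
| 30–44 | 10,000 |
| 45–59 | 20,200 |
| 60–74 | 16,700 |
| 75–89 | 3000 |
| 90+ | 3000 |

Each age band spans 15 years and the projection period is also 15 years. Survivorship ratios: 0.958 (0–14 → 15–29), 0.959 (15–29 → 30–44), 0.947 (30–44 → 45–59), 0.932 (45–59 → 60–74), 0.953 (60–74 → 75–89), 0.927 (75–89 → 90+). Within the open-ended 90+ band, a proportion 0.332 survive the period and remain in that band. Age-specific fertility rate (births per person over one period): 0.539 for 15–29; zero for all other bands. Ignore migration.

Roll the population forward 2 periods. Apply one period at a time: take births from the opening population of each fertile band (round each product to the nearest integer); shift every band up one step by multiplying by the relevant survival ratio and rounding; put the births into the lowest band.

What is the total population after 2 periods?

69273

Numbering the bands 1..7 from youngest to oldest:
[period 1]
Births: 4700 × 0.539 = 2533
Band 2: 13800 × 0.958 = 13220
Band 3: 4700 × 0.959 = 4507
Band 4: 10000 × 0.947 = 9470
Band 5: 20200 × 0.932 = 18826
Band 6: 16700 × 0.953 = 15915
Band 7: 3000 × 0.927 + 3000 × 0.332 = 2781 + 996 = 3777
→ [2533, 13220, 4507, 9470, 18826, 15915, 3777]
[period 2]
Births: 13220 × 0.539 = 7126
Band 2: 2533 × 0.958 = 2427
Band 3: 13220 × 0.959 = 12678
Band 4: 4507 × 0.947 = 4268
Band 5: 9470 × 0.932 = 8826
Band 6: 18826 × 0.953 = 17941
Band 7: 15915 × 0.927 + 3777 × 0.332 = 14753 + 1254 = 16007
→ [7126, 2427, 12678, 4268, 8826, 17941, 16007]
Total after period 2: 7126 + 2427 + 12678 + 4268 + 8826 + 17941 + 16007 = 69273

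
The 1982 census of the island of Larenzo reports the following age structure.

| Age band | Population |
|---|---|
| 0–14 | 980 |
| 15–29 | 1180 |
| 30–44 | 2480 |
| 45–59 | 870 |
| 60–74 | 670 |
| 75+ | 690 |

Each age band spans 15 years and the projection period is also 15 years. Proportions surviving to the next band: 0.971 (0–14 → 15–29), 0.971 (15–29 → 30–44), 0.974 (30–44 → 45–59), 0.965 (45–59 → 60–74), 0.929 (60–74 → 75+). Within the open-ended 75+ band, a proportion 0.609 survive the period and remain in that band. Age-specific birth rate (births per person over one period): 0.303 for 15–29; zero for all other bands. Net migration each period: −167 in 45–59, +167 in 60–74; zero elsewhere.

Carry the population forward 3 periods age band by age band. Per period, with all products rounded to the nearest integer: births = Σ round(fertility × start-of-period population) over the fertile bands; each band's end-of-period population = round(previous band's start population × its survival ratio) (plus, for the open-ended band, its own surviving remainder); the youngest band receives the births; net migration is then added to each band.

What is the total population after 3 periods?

5667

Numbering the groups 1..6 from youngest to oldest:
After projecting period 1:
Births: 1180 × 0.303 = 358
Group 2: 980 × 0.971 = 952
Group 3: 1180 × 0.971 = 1146
Group 4: 2480 × 0.974 = 2416
Group 5: 870 × 0.965 = 840
Group 6: 670 × 0.929 + 690 × 0.609 = 622 + 420 = 1042
Net migration: Group 4 − 167 → 2249; Group 5 + 167 → 1007
Giving 358 / 952 / 1146 / 2249 / 1007 / 1042.
After projecting period 2:
Births: 952 × 0.303 = 288
Group 2: 358 × 0.971 = 348
Group 3: 952 × 0.971 = 924
Group 4: 1146 × 0.974 = 1116
Group 5: 2249 × 0.965 = 2170
Group 6: 1007 × 0.929 + 1042 × 0.609 = 936 + 635 = 1571
Net migration: Group 4 − 167 → 949; Group 5 + 167 → 2337
Giving 288 / 348 / 924 / 949 / 2337 / 1571.
After projecting period 3:
Births: 348 × 0.303 = 105
Group 2: 288 × 0.971 = 280
Group 3: 348 × 0.971 = 338
Group 4: 924 × 0.974 = 900
Group 5: 949 × 0.965 = 916
Group 6: 2337 × 0.929 + 1571 × 0.609 = 2171 + 957 = 3128
Net migration: Group 4 − 167 → 733; Group 5 + 167 → 1083
Giving 105 / 280 / 338 / 733 / 1083 / 3128.
Total after period 3: 105 + 280 + 338 + 733 + 1083 + 3128 = 5667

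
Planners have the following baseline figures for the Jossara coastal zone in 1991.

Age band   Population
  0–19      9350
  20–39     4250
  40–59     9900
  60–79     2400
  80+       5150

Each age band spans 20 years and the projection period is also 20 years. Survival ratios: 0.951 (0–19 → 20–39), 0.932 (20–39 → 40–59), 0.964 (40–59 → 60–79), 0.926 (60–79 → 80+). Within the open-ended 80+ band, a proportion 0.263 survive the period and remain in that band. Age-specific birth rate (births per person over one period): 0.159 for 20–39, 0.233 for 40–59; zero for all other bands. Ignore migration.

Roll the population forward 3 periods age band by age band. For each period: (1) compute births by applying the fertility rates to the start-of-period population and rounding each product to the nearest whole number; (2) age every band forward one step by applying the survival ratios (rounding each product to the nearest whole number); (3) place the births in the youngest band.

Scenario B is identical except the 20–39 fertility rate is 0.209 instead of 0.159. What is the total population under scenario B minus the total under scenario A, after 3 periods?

794

(Bands numbered youngest = 1 to oldest = 5.)
After projecting period 1:
Births: 4250 × 0.159 = 676  |  9900 × 0.233 = 2307 → total 2983
Band 2: 9350 × 0.951 = 8892
Band 3: 4250 × 0.932 = 3961
Band 4: 9900 × 0.964 = 9544
Band 5: 2400 × 0.926 + 5150 × 0.263 = 2222 + 1354 = 3576
End of period: [2983, 8892, 3961, 9544, 3576]
After projecting period 2:
Births: 8892 × 0.159 = 1414  |  3961 × 0.233 = 923 → total 2337
Band 2: 2983 × 0.951 = 2837
Band 3: 8892 × 0.932 = 8287
Band 4: 3961 × 0.964 = 3818
Band 5: 9544 × 0.926 + 3576 × 0.263 = 8838 + 940 = 9778
End of period: [2337, 2837, 8287, 3818, 9778]
After projecting period 3:
Births: 2837 × 0.159 = 451  |  8287 × 0.233 = 1931 → total 2382
Band 2: 2337 × 0.951 = 2222
Band 3: 2837 × 0.932 = 2644
Band 4: 8287 × 0.964 = 7989
Band 5: 3818 × 0.926 + 9778 × 0.263 = 3535 + 2572 = 6107
End of period: [2382, 2222, 2644, 7989, 6107]
Scenario A total after 3 periods: 21344
Scenario B projection —
After projecting period 1:
Births: 4250 × 0.209 = 888  |  9900 × 0.233 = 2307 → total 3195
Band 2: 9350 × 0.951 = 8892
Band 3: 4250 × 0.932 = 3961
Band 4: 9900 × 0.964 = 9544
Band 5: 2400 × 0.926 + 5150 × 0.263 = 2222 + 1354 = 3576
End of period: [3195, 8892, 3961, 9544, 3576]
After projecting period 2:
Births: 8892 × 0.209 = 1858  |  3961 × 0.233 = 923 → total 2781
Band 2: 3195 × 0.951 = 3038
Band 3: 8892 × 0.932 = 8287
Band 4: 3961 × 0.964 = 3818
Band 5: 9544 × 0.926 + 3576 × 0.263 = 8838 + 940 = 9778
End of period: [2781, 3038, 8287, 3818, 9778]
After projecting period 3:
Births: 3038 × 0.209 = 635  |  8287 × 0.233 = 1931 → total 2566
Band 2: 2781 × 0.951 = 2645
Band 3: 3038 × 0.932 = 2831
Band 4: 8287 × 0.964 = 7989
Band 5: 3818 × 0.926 + 9778 × 0.263 = 3535 + 2572 = 6107
End of period: [2566, 2645, 2831, 7989, 6107]
Scenario B total after 3 periods: 22138
Difference B − A = 22138 − 21344 = 794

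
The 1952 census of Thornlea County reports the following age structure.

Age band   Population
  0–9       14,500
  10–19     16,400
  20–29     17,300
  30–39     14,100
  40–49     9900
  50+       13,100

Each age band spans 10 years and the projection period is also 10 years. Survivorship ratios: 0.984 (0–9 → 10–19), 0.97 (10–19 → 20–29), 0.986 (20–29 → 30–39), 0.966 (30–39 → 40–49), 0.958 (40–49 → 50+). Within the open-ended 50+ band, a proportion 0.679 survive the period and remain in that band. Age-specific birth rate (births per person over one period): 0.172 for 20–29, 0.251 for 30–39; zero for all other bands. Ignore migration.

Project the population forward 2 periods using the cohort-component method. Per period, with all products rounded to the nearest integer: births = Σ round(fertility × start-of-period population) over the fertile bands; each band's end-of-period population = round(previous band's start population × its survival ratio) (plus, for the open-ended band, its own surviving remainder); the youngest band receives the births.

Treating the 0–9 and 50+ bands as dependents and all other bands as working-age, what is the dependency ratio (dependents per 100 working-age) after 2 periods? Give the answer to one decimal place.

62.1

Period 1.
Births: 17300 * 0.172 = 2976 ; 14100 * 0.251 = 3539 ⇒ total 6515
10–19: 14500 * 0.984 = 14268
20–29: 16400 * 0.97 = 15908
30–39: 17300 * 0.986 = 17058
40–49: 14100 * 0.966 = 13621
50+: 9900 * 0.958 + 13100 * 0.679 = 9484 + 8895 = 18379
End of period: [6515, 14268, 15908, 17058, 13621, 18379]
Period 2.
Births: 15908 * 0.172 = 2736 ; 17058 * 0.251 = 4282 ⇒ total 7018
10–19: 6515 * 0.984 = 6411
20–29: 14268 * 0.97 = 13840
30–39: 15908 * 0.986 = 15685
40–49: 17058 * 0.966 = 16478
50+: 13621 * 0.958 + 18379 * 0.679 = 13049 + 12479 = 25528
End of period: [7018, 6411, 13840, 15685, 16478, 25528]
Dependents (band 0–9 + band 50+) = 7018 + 25528 = 32546; working-age = 52414; ratio = 32546/52414 × 100 = 62.1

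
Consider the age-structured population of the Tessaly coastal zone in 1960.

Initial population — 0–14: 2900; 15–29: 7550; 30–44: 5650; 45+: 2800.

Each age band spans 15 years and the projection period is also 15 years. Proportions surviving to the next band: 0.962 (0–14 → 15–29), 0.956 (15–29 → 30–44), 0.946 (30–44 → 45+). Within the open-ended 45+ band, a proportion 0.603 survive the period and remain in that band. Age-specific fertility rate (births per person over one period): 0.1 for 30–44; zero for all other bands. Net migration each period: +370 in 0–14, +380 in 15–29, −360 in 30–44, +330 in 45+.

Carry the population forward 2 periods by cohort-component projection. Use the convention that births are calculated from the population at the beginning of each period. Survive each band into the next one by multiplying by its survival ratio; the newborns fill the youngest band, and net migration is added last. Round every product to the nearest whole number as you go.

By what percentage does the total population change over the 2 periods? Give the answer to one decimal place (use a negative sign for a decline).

-13.9

Numbering the groups 1..4 from youngest to oldest:
After projecting period 1:
Births: 5650 × 0.1 = 565
Group 2: 2900 × 0.962 = 2790
Group 3: 7550 × 0.956 = 7218
Group 4: 5650 × 0.946 + 2800 × 0.603 = 5345 + 1688 = 7033
Net migration: Group 1 + 370 → 935; Group 2 + 380 → 3170; Group 3 − 360 → 6858; Group 4 + 330 → 7363
→ [935, 3170, 6858, 7363]
After projecting period 2:
Births: 6858 × 0.1 = 686
Group 2: 935 × 0.962 = 899
Group 3: 3170 × 0.956 = 3031
Group 4: 6858 × 0.946 + 7363 × 0.603 = 6488 + 4440 = 10928
Net migration: Group 1 + 370 → 1056; Group 2 + 380 → 1279; Group 3 − 360 → 2671; Group 4 + 330 → 11258
→ [1056, 1279, 2671, 11258]
Total: 18900 → 16264; change = -2636; percentage change = -13.9%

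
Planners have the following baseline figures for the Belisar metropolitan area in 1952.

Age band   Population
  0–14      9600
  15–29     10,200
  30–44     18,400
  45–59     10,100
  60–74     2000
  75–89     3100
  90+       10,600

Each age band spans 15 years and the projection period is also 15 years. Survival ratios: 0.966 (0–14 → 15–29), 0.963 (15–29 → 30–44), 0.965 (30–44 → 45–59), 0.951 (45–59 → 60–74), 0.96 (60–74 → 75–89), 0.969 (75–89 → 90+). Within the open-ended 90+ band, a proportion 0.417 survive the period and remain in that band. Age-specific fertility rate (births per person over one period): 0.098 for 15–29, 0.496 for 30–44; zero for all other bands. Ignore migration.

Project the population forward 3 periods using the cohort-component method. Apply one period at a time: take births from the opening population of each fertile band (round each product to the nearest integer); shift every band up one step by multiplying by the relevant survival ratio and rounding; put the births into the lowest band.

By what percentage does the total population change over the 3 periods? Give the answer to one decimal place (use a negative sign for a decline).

1.9

Let band 1 be 0–14 through band 7 = 90+.
After projecting period 1:
Births: 10200 × 0.098 = 1000  |  18400 × 0.496 = 9126 ⇒ total 10126
Band 2: 9600 × 0.966 = 9274
Band 3: 10200 × 0.963 = 9823
Band 4: 18400 × 0.965 = 17756
Band 5: 10100 × 0.951 = 9605
Band 6: 2000 × 0.96 = 1920
Band 7: 3100 × 0.969 + 10600 × 0.417 = 3004 + 4420 = 7424
Population now: 0–14=10126, 15–29=9274, 30–44=9823, 45–59=17756, 60–74=9605, 75–89=1920, 90+=7424
After projecting period 2:
Births: 9274 × 0.098 = 909  |  9823 × 0.496 = 4872 ⇒ total 5781
Band 2: 10126 × 0.966 = 9782
Band 3: 9274 × 0.963 = 8931
Band 4: 9823 × 0.965 = 9479
Band 5: 17756 × 0.951 = 16886
Band 6: 9605 × 0.96 = 9221
Band 7: 1920 × 0.969 + 7424 × 0.417 = 1860 + 3096 = 4956
Population now: 0–14=5781, 15–29=9782, 30–44=8931, 45–59=9479, 60–74=16886, 75–89=9221, 90+=4956
After projecting period 3:
Births: 9782 × 0.098 = 959  |  8931 × 0.496 = 4430 ⇒ total 5389
Band 2: 5781 × 0.966 = 5584
Band 3: 9782 × 0.963 = 9420
Band 4: 8931 × 0.965 = 8618
Band 5: 9479 × 0.951 = 9015
Band 6: 16886 × 0.96 = 16211
Band 7: 9221 × 0.969 + 4956 × 0.417 = 8935 + 2067 = 11002
Population now: 0–14=5389, 15–29=5584, 30–44=9420, 45–59=8618, 60–74=9015, 75–89=16211, 90+=11002
Total: 64000 → 65239; change = 1239; percentage change = 1.9%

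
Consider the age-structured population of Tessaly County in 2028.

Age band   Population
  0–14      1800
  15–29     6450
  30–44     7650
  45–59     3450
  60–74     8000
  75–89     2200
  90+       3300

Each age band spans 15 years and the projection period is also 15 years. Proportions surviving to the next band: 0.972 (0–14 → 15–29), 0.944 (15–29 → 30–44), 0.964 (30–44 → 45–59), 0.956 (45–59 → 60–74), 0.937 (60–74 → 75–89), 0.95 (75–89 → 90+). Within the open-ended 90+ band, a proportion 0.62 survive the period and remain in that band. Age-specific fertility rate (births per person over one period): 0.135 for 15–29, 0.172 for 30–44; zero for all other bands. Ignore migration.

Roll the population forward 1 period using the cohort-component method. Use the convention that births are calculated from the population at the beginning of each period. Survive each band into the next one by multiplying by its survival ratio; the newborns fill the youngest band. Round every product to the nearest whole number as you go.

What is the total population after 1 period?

32331

After projecting period 1:
Births: 6450 * 0.135 = 871 ; 7650 * 0.172 = 1316 → 2187
15–29: 1800 * 0.972 = 1750
30–44: 6450 * 0.944 = 6089
45–59: 7650 * 0.964 = 7375
60–74: 3450 * 0.956 = 3298
75–89: 8000 * 0.937 = 7496
90+: 2200 * 0.95 + 3300 * 0.62 = 2090 + 2046 = 4136
Population now: 0–14=2187, 15–29=1750, 30–44=6089, 45–59=7375, 60–74=3298, 75–89=7496, 90+=4136
Total after period 1: 2187 + 1750 + 6089 + 7375 + 3298 + 7496 + 4136 = 32331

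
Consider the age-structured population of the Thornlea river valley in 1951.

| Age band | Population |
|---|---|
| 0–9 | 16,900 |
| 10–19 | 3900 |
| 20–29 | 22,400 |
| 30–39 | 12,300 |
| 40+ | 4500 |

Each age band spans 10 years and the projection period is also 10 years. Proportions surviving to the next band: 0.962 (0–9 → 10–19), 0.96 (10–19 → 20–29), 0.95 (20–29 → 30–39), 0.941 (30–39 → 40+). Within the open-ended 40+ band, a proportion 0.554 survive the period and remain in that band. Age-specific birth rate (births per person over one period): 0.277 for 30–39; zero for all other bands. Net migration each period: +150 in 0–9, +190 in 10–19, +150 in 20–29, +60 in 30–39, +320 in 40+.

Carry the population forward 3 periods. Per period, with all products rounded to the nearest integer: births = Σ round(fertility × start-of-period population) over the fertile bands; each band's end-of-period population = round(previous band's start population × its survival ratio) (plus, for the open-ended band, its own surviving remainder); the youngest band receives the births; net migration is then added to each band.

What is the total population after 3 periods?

— Period 1 —
Births: 12300 × 0.277 = 3407
10–19: 16900 × 0.962 = 16258
20–29: 3900 × 0.96 = 3744
30–39: 22400 × 0.95 = 21280
40+: 12300 × 0.941 + 4500 × 0.554 = 11574 + 2493 = 14067
Net migration: 0–9 + 150 → 3557; 10–19 + 190 → 16448; 20–29 + 150 → 3894; 30–39 + 60 → 21340; 40+ + 320 → 14387
Population now: 0–9=3557, 10–19=16448, 20–29=3894, 30–39=21340, 40+=14387
— Period 2 —
Births: 21340 × 0.277 = 5911
10–19: 3557 × 0.962 = 3422
20–29: 16448 × 0.96 = 15790
30–39: 3894 × 0.95 = 3699
40+: 21340 × 0.941 + 14387 × 0.554 = 20081 + 7970 = 28051
Net migration: 0–9 + 150 → 6061; 10–19 + 190 → 3612; 20–29 + 150 → 15940; 30–39 + 60 → 3759; 40+ + 320 → 28371
Population now: 0–9=6061, 10–19=3612, 20–29=15940, 30–39=3759, 40+=28371
— Period 3 —
Births: 3759 × 0.277 = 1041
10–19: 6061 × 0.962 = 5831
20–29: 3612 × 0.96 = 3468
30–39: 15940 × 0.95 = 15143
40+: 3759 × 0.941 + 28371 × 0.554 = 3537 + 15718 = 19255
Net migration: 0–9 + 150 → 1191; 10–19 + 190 → 6021; 20–29 + 150 → 3618; 30–39 + 60 → 15203; 40+ + 320 → 19575
Population now: 0–9=1191, 10–19=6021, 20–29=3618, 30–39=15203, 40+=19575
Total after period 3: 1191 + 6021 + 3618 + 15203 + 19575 = 45608

45608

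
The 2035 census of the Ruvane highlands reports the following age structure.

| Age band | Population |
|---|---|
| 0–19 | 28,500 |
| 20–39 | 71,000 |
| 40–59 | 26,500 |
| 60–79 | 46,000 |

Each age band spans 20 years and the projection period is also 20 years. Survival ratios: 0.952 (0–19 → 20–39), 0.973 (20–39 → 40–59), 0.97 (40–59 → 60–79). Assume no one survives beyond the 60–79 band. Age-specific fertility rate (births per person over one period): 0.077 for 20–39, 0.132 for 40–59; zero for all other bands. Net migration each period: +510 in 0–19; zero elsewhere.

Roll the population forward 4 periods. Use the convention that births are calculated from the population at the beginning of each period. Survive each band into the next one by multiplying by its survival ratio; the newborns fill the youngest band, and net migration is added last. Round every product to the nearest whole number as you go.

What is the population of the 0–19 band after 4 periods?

2527

Period 1.
Births: 71000 × 0.077 = 5467 ; 26500 × 0.132 = 3498 → 8965
20–39: 28500 × 0.952 = 27132
40–59: 71000 × 0.973 = 69083
60–79: 26500 × 0.97 = 25705
Net migration: 0–19 + 510 → 9475
Giving 9475 / 27132 / 69083 / 25705.
Period 2.
Births: 27132 × 0.077 = 2089 ; 69083 × 0.132 = 9119 → 11208
20–39: 9475 × 0.952 = 9020
40–59: 27132 × 0.973 = 26399
60–79: 69083 × 0.97 = 67011
Net migration: 0–19 + 510 → 11718
Giving 11718 / 9020 / 26399 / 67011.
Period 3.
Births: 9020 × 0.077 = 695 ; 26399 × 0.132 = 3485 → 4180
20–39: 11718 × 0.952 = 11156
40–59: 9020 × 0.973 = 8776
60–79: 26399 × 0.97 = 25607
Net migration: 0–19 + 510 → 4690
Giving 4690 / 11156 / 8776 / 25607.
Period 4.
Births: 11156 × 0.077 = 859 ; 8776 × 0.132 = 1158 → 2017
20–39: 4690 × 0.952 = 4465
40–59: 11156 × 0.973 = 10855
60–79: 8776 × 0.97 = 8513
Net migration: 0–19 + 510 → 2527
Giving 2527 / 4465 / 10855 / 8513.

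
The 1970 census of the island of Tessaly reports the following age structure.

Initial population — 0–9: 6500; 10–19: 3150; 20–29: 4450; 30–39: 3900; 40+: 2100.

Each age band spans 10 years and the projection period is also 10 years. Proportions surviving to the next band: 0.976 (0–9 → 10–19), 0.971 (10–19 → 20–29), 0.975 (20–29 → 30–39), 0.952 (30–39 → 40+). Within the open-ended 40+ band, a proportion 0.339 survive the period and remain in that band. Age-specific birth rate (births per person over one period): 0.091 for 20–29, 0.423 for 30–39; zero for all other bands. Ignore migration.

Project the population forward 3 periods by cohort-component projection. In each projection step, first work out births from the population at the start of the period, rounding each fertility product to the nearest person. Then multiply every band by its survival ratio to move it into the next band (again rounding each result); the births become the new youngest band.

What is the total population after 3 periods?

16588

Numbering the groups 1..5 from youngest to oldest:
— Period 1 —
Births: 4450 × 0.091 = 405, 3900 × 0.423 = 1650 — total 2055
Group 2: 6500 × 0.976 = 6344
Group 3: 3150 × 0.971 = 3059
Group 4: 4450 × 0.975 = 4339
Group 5: 3900 × 0.952 + 2100 × 0.339 = 3713 + 712 = 4425
→ [2055, 6344, 3059, 4339, 4425]
— Period 2 —
Births: 3059 × 0.091 = 278, 4339 × 0.423 = 1835 — total 2113
Group 2: 2055 × 0.976 = 2006
Group 3: 6344 × 0.971 = 6160
Group 4: 3059 × 0.975 = 2983
Group 5: 4339 × 0.952 + 4425 × 0.339 = 4131 + 1500 = 5631
→ [2113, 2006, 6160, 2983, 5631]
— Period 3 —
Births: 6160 × 0.091 = 561, 2983 × 0.423 = 1262 — total 1823
Group 2: 2113 × 0.976 = 2062
Group 3: 2006 × 0.971 = 1948
Group 4: 6160 × 0.975 = 6006
Group 5: 2983 × 0.952 + 5631 × 0.339 = 2840 + 1909 = 4749
→ [1823, 2062, 1948, 6006, 4749]
Total after period 3: 1823 + 2062 + 1948 + 6006 + 4749 = 16588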